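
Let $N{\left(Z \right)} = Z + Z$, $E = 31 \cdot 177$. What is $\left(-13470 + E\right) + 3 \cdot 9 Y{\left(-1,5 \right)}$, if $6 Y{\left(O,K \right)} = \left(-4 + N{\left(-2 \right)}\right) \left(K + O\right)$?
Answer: $-8127$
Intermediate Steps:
$E = 5487$
$N{\left(Z \right)} = 2 Z$
$Y{\left(O,K \right)} = - \frac{4 K}{3} - \frac{4 O}{3}$ ($Y{\left(O,K \right)} = \frac{\left(-4 + 2 \left(-2\right)\right) \left(K + O\right)}{6} = \frac{\left(-4 - 4\right) \left(K + O\right)}{6} = \frac{\left(-8\right) \left(K + O\right)}{6} = \frac{- 8 K - 8 O}{6} = - \frac{4 K}{3} - \frac{4 O}{3}$)
$\left(-13470 + E\right) + 3 \cdot 9 Y{\left(-1,5 \right)} = \left(-13470 + 5487\right) + 3 \cdot 9 \left(\left(- \frac{4}{3}\right) 5 - - \frac{4}{3}\right) = -7983 + 27 \left(- \frac{20}{3} + \frac{4}{3}\right) = -7983 + 27 \left(- \frac{16}{3}\right) = -7983 - 144 = -8127$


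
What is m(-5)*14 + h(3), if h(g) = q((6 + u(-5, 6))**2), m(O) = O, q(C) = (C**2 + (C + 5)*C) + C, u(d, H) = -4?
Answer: -14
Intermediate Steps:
q(C) = C + C**2 + C*(5 + C) (q(C) = (C**2 + (5 + C)*C) + C = (C**2 + C*(5 + C)) + C = C + C**2 + C*(5 + C))
h(g) = 56 (h(g) = 2*(6 - 4)**2*(3 + (6 - 4)**2) = 2*2**2*(3 + 2**2) = 2*4*(3 + 4) = 2*4*7 = 56)
m(-5)*14 + h(3) = -5*14 + 56 = -70 + 56 = -14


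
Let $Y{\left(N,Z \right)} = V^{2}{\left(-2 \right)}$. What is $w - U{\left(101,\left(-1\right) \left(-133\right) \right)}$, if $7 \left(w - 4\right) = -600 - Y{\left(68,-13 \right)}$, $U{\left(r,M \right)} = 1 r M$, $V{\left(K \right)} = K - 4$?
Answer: $- \frac{94639}{7} \approx -13520.0$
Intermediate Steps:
$V{\left(K \right)} = -4 + K$
$Y{\left(N,Z \right)} = 36$ ($Y{\left(N,Z \right)} = \left(-4 - 2\right)^{2} = \left(-6\right)^{2} = 36$)
$U{\left(r,M \right)} = M r$ ($U{\left(r,M \right)} = r M = M r$)
$w = - \frac{608}{7}$ ($w = 4 + \frac{-600 - 36}{7} = 4 + \frac{1}{7} \left(-636\right) = 4 - \frac{636}{7} = - \frac{608}{7} \approx -86.857$)
$w - U{\left(101,\left(-1\right) \left(-133\right) \right)} = - \frac{608}{7} - \left(-1\right) \left(-133\right) 101 = - \frac{608}{7} - 133 \cdot 101 = - \frac{608}{7} - 13433 = - \frac{94639}{7}$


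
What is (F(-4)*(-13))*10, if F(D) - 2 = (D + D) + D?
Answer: 1300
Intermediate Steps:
F(D) = 2 + 3*D (F(D) = 2 + ((D + D) + D) = 2 + (2*D + D) = 2 + 3*D)
(F(-4)*(-13))*10 = ((2 + 3*(-4))*(-13))*10 = ((2 - 12)*(-13))*10 = -10*(-13)*10 = 130*10 = 1300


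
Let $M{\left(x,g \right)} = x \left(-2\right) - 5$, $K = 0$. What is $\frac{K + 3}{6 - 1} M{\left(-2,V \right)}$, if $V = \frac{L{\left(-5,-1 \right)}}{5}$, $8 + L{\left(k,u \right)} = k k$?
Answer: $- \frac{3}{5} \approx -0.6$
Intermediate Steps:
$L{\left(k,u \right)} = -8 + k^{2}$ ($L{\left(k,u \right)} = -8 + k k = -8 + k^{2}$)
$V = \frac{17}{5}$ ($V = \frac{-8 + \left(-5\right)^{2}}{5} = \left(-8 + 25\right) \frac{1}{5} = 17 \cdot \frac{1}{5} = \frac{17}{5} \approx 3.4$)
$M{\left(x,g \right)} = -5 - 2 x$ ($M{\left(x,g \right)} = - 2 x - 5 = -5 - 2 x$)
$\frac{K + 3}{6 - 1} M{\left(-2,V \right)} = \frac{0 + 3}{6 - 1} \left(-5 - -4\right) = \frac{3}{5} \left(-5 + 4\right) = 3 \cdot \frac{1}{5} \left(-1\right) = \frac{3}{5} \left(-1\right) = - \frac{3}{5}$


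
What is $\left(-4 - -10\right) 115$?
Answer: $690$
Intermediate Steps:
$\left(-4 - -10\right) 115 = \left(-4 + 10\right) 115 = 6 \cdot 115 = 690$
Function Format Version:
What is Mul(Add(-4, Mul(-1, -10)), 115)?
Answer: 690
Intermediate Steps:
Mul(Add(-4, Mul(-1, -10)), 115) = Mul(Add(-4, 10), 115) = Mul(6, 115) = 690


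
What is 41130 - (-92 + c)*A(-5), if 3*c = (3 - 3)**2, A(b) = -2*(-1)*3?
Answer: 41682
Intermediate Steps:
A(b) = 6 (A(b) = 2*3 = 6)
c = 0 (c = (3 - 3)**2/3 = (1/3)*0**2 = (1/3)*0 = 0)
41130 - (-92 + c)*A(-5) = 41130 - (-92 + 0)*6 = 41130 - (-92)*6 = 41130 - 1*(-552) = 41130 + 552 = 41682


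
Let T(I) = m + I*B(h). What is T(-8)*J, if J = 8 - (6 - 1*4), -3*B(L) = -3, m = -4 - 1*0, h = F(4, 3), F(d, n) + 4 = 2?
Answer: -72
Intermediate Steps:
F(d, n) = -2 (F(d, n) = -4 + 2 = -2)
h = -2
m = -4 (m = -4 + 0 = -4)
B(L) = 1 (B(L) = -⅓*(-3) = 1)
J = 6 (J = 8 - (6 - 4) = 8 - 1*2 = 8 - 2 = 6)
T(I) = -4 + I (T(I) = -4 + I*1 = -4 + I)
T(-8)*J = (-4 - 8)*6 = -12*6 = -72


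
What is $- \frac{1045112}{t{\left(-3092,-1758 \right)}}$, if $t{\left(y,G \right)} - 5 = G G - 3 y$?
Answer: $- \frac{1045112}{3099845} \approx -0.33715$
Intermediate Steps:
$t{\left(y,G \right)} = 5 + G^{2} - 3 y$ ($t{\left(y,G \right)} = 5 + \left(G G - 3 y\right) = 5 + \left(G^{2} - 3 y\right) = 5 + G^{2} - 3 y$)
$- \frac{1045112}{t{\left(-3092,-1758 \right)}} = - \frac{1045112}{5 + \left(-1758\right)^{2} - -9276} = - \frac{1045112}{5 + 3090564 + 9276} = - \frac{1045112}{3099845}$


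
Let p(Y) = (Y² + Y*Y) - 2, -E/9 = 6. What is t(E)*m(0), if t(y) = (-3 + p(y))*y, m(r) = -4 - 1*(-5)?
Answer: -314658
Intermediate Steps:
E = -54 (E = -9*6 = -54)
m(r) = 1 (m(r) = -4 + 5 = 1)
p(Y) = -2 + 2*Y² (p(Y) = (Y² + Y²) - 2 = 2*Y² - 2 = -2 + 2*Y²)
t(y) = y*(-5 + 2*y²) (t(y) = (-3 + (-2 + 2*y²))*y = (-5 + 2*y²)*y = y*(-5 + 2*y²))
t(E)*m(0) = -54*(-5 + 2*(-54)²)*1 = -54*(-5 + 2*2916)*1 = -54*(-5 + 5832)*1 = -54*5827*1 = -314658*1 = -314658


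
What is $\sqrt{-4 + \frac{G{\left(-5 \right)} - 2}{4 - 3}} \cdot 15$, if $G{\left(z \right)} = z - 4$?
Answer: $15 i \sqrt{15} \approx 58.095 i$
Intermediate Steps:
$G{\left(z \right)} = -4 + z$ ($G{\left(z \right)} = z - 4 = -4 + z$)
$\sqrt{-4 + \frac{G{\left(-5 \right)} - 2}{4 - 3}} \cdot 15 = \sqrt{-4 + \frac{\left(-4 - 5\right) - 2}{4 - 3}} \cdot 15 = \sqrt{-4 + \frac{-9 - 2}{1}} \cdot 15 = \sqrt{-4 - 11} \cdot 15 = \sqrt{-15} \cdot 15 = i \sqrt{15} \cdot 15 = 15 i \sqrt{15}$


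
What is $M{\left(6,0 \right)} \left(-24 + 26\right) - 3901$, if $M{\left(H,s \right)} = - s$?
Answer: $-3901$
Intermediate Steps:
$M{\left(6,0 \right)} \left(-24 + 26\right) - 3901 = \left(-1\right) 0 \left(-24 + 26\right) - 3901 = 0 \cdot 2 - 3901 = 0 - 3901 = -3901$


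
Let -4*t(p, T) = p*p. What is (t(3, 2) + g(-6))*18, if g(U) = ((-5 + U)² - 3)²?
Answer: 501183/2 ≈ 2.5059e+5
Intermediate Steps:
t(p, T) = -p²/4 (t(p, T) = -p*p/4 = -p²/4)
g(U) = (-3 + (-5 + U)²)²
(t(3, 2) + g(-6))*18 = (-¼*3² + (-3 + (-5 - 6)²)²)*18 = (-¼*9 + (-3 + (-11)²)²)*18 = (-9/4 + (-3 + 121)²)*18 = (-9/4 + 118²)*18 = (-9/4 + 13924)*18 = (55687/4)*18 = 501183/2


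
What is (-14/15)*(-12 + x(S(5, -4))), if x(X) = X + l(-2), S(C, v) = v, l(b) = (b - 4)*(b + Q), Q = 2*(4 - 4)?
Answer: 56/15 ≈ 3.7333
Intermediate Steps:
Q = 0 (Q = 2*0 = 0)
l(b) = b*(-4 + b) (l(b) = (b - 4)*(b + 0) = (-4 + b)*b = b*(-4 + b))
x(X) = 12 + X (x(X) = X - 2*(-4 - 2) = X - 2*(-6) = X + 12 = 12 + X)
(-14/15)*(-12 + x(S(5, -4))) = (-14/15)*(-12 + (12 - 4)) = (-14*1/15)*(-12 + 8) = -14/15*(-4) = 56/15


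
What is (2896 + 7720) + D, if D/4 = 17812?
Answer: 81864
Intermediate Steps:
D = 71248 (D = 4*17812 = 71248)
(2896 + 7720) + D = (2896 + 7720) + 71248 = 10616 + 71248 = 81864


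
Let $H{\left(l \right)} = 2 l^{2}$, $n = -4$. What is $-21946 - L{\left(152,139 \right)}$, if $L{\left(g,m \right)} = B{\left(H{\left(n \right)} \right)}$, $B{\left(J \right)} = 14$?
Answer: $-21960$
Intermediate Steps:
$L{\left(g,m \right)} = 14$
$-21946 - L{\left(152,139 \right)} = -21946 - 14 = -21960$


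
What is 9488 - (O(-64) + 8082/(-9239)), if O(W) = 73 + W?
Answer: 87584563/9239 ≈ 9479.9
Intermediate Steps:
9488 - (O(-64) + 8082/(-9239)) = 9488 - ((73 - 64) + 8082/(-9239)) = 9488 - (9 + 8082*(-1/9239)) = 9488 - (9 - 8082/9239) = 9488 - 1*75069/9239 = 9488 - 75069/9239 = 87584563/9239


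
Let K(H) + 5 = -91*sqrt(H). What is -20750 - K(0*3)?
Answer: -20745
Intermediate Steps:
K(H) = -5 - 91*sqrt(H)
-20750 - K(0*3) = -20750 - (-5 - 91*sqrt(0*3)) = -20750 - (-5 - 91*sqrt(0)) = -20750 - (-5 - 91*0) = -20750 - (-5 + 0) = -20750 - 1*(-5) = -20750 + 5 = -20745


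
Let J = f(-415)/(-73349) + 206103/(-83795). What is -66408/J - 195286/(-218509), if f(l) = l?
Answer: 44595021717811414526/1647850008936599 ≈ 27063.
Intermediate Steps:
J = -15082674022/6146279455 (J = -415/(-73349) + 206103/(-83795) = -415*(-1/73349) + 206103*(-1/83795) = 415/73349 - 206103/83795 = -15082674022/6146279455 ≈ -2.4540)
-66408/J - 195286/(-218509) = -66408/(-15082674022/6146279455) - 195286/(-218509) = -66408*(-6146279455/15082674022) - 195286*(-1/218509) = 204081063023820/7541337011 + 195286/218509 = 44595021717811414526/1647850008936599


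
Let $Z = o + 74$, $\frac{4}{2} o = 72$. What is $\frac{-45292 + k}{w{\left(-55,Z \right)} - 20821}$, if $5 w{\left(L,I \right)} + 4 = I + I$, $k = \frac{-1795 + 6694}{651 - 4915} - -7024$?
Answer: $\frac{815898255}{442982696} \approx 1.8418$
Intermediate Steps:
$o = 36$ ($o = \frac{1}{2} \cdot 72 = 36$)
$k = \frac{29945437}{4264}$ ($k = \frac{4899}{-4264} + 7024 = 4899 \left(- \frac{1}{4264}\right) + 7024 = - \frac{4899}{4264} + 7024 = \frac{29945437}{4264} \approx 7022.9$)
$Z = 110$ ($Z = 36 + 74 = 110$)
$w{\left(L,I \right)} = - \frac{4}{5} + \frac{2 I}{5}$ ($w{\left(L,I \right)} = - \frac{4}{5} + \frac{I + I}{5} = - \frac{4}{5} + \frac{2 I}{5}$)
$\frac{-45292 + k}{w{\left(-55,Z \right)} - 20821} = \frac{-45292 + \frac{29945437}{4264}}{\left(- \frac{4}{5} + \frac{2}{5} \cdot 110\right) - 20821} = - \frac{163179651}{4264 \left(\left(- \frac{4}{5} + 44\right) - 20821\right)} = - \frac{163179651}{4264 \left(\frac{216}{5} - 20821\right)} = - \frac{163179651}{4264 \left(- \frac{103889}{5}\right)} = \left(- \frac{163179651}{4264}\right) \left(- \frac{5}{103889}\right) = \frac{815898255}{442982696}$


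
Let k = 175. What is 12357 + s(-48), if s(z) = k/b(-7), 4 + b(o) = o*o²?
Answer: 4287704/347 ≈ 12357.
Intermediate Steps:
b(o) = -4 + o³ (b(o) = -4 + o*o² = -4 + o³)
s(z) = -175/347 (s(z) = 175/(-4 + (-7)³) = 175/(-4 - 343) = 175/(-347) = 175*(-1/347) = -175/347)
12357 + s(-48) = 12357 - 175/347 = 4287704/347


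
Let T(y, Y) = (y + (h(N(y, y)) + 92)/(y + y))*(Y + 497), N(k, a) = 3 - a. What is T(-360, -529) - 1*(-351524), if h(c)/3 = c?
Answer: 16339342/45 ≈ 3.6310e+5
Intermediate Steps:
h(c) = 3*c
T(y, Y) = (497 + Y)*(y + (101 - 3*y)/(2*y)) (T(y, Y) = (y + (3*(3 - y) + 92)/(y + y))*(Y + 497) = (y + ((9 - 3*y) + 92)/((2*y)))*(497 + Y) = (y + (101 - 3*y)*(1/(2*y)))*(497 + Y) = (y + (101 - 3*y)/(2*y))*(497 + Y) = (497 + Y)*(y + (101 - 3*y)/(2*y)))
T(-360, -529) - 1*(-351524) = (1/2)*(50197 - 1491*(-360) + 92*(-529) - 3*(-529)*(-3 - 360) + 2*(-360)**2*(497 - 529))/(-360) - 1*(-351524) = (1/2)*(-1/360)*(50197 + 536760 - 48668 - 3*(-529)*(-363) + 2*129600*(-32)) + 351524 = (1/2)*(-1/360)*(50197 + 536760 - 48668 - 576081 - 8294400) + 351524 = (1/2)*(-1/360)*(-8332192) + 351524 = 520762/45 + 351524 = 16339342/45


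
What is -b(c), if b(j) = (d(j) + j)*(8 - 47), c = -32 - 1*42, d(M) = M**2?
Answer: 210678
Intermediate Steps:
c = -74 (c = -32 - 42 = -74)
b(j) = -39*j - 39*j**2 (b(j) = (j**2 + j)*(8 - 47) = (j + j**2)*(-39) = -39*j - 39*j**2)
-b(c) = -39*(-74)*(-1 - 1*(-74)) = -39*(-74)*(-1 + 74) = -39*(-74)*73 = -1*(-210678) = 210678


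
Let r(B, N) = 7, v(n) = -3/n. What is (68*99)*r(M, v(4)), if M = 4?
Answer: 47124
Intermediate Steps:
(68*99)*r(M, v(4)) = (68*99)*7 = 6732*7 = 47124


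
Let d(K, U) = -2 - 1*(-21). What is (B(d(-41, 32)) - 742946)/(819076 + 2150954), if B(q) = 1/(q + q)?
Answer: -9410649/37620380 ≈ -0.25015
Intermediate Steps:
d(K, U) = 19 (d(K, U) = -2 + 21 = 19)
B(q) = 1/(2*q)
(B(d(-41, 32)) - 742946)/(819076 + 2150954) = ((1/2)/19 - 742946)/(819076 + 2150954) = ((1/2)*(1/19) - 742946)/2970030 = (1/38 - 742946)*(1/2970030) = -28231947/38*1/2970030 = -9410649/37620380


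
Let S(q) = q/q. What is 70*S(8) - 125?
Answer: -55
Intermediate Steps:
S(q) = 1
70*S(8) - 125 = 70*1 - 125 = 70 - 125 = -55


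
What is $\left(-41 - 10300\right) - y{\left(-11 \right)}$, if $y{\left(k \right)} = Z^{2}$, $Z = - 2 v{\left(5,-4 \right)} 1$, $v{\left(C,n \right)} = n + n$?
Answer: $-10597$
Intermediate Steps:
$v{\left(C,n \right)} = 2 n$
$Z = 16$ ($Z = - 2 \cdot 2 \left(-4\right) 1 = \left(-2\right) \left(-8\right) 1 = 16 \cdot 1 = 16$)
$y{\left(k \right)} = 256$ ($y{\left(k \right)} = 16^{2} = 256$)
$\left(-41 - 10300\right) - y{\left(-11 \right)} = \left(-41 - 10300\right) - 256 = -10341 - 256 = -10597$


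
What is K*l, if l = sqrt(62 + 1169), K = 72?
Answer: 72*sqrt(1231) ≈ 2526.2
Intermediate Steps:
l = sqrt(1231) ≈ 35.086
K*l = 72*sqrt(1231)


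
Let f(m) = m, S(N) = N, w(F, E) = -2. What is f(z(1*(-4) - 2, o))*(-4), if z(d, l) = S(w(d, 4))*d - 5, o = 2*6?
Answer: -28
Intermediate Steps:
o = 12
z(d, l) = -5 - 2*d (z(d, l) = -2*d - 5 = -5 - 2*d)
f(z(1*(-4) - 2, o))*(-4) = (-5 - 2*(1*(-4) - 2))*(-4) = (-5 - 2*(-4 - 2))*(-4) = (-5 - 2*(-6))*(-4) = (-5 + 12)*(-4) = 7*(-4) = -28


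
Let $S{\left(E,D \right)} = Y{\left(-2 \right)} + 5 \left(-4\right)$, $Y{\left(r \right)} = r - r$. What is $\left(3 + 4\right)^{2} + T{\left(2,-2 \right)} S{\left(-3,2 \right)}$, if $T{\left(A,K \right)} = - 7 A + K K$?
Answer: $249$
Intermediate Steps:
$Y{\left(r \right)} = 0$
$S{\left(E,D \right)} = -20$ ($S{\left(E,D \right)} = 0 + 5 \left(-4\right) = 0 - 20 = -20$)
$T{\left(A,K \right)} = K^{2} - 7 A$ ($T{\left(A,K \right)} = - 7 A + K^{2} = K^{2} - 7 A$)
$\left(3 + 4\right)^{2} + T{\left(2,-2 \right)} S{\left(-3,2 \right)} = \left(3 + 4\right)^{2} + \left(\left(-2\right)^{2} - 14\right) \left(-20\right) = 7^{2} + \left(4 - 14\right) \left(-20\right) = 49 - -200 = 49 + 200 = 249$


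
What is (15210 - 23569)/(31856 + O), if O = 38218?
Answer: -8359/70074 ≈ -0.11929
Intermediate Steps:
(15210 - 23569)/(31856 + O) = (15210 - 23569)/(31856 + 38218) = -8359/70074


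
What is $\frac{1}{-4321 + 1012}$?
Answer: $- \frac{1}{3309} \approx -0.00030221$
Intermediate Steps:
$\frac{1}{-4321 + 1012} = \frac{1}{-3309} = - \frac{1}{3309}$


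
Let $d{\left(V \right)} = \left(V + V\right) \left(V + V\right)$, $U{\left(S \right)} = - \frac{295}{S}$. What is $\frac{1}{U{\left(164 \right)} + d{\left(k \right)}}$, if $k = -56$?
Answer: $\frac{164}{2056921} \approx 7.9731 \cdot 10^{-5}$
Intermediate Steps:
$d{\left(V \right)} = 4 V^{2}$ ($d{\left(V \right)} = 2 V 2 V = 4 V^{2}$)
$\frac{1}{U{\left(164 \right)} + d{\left(k \right)}} = \frac{1}{- \frac{295}{164} + 4 \left(-56\right)^{2}} = \frac{1}{\left(-295\right) \frac{1}{164} + 4 \cdot 3136} = \frac{1}{- \frac{295}{164} + 12544} = \frac{1}{\frac{2056921}{164}} = \frac{164}{2056921}$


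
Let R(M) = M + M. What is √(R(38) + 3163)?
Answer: √3239 ≈ 56.912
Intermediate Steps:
R(M) = 2*M
√(R(38) + 3163) = √(2*38 + 3163) = √(76 + 3163) = √3239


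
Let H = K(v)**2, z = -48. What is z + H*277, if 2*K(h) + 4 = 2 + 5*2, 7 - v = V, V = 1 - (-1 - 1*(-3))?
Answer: 4384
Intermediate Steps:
V = -1 (V = 1 - (-1 + 3) = 1 - 1*2 = 1 - 2 = -1)
v = 8 (v = 7 - 1*(-1) = 7 + 1 = 8)
K(h) = 4 (K(h) = -2 + (2 + 5*2)/2 = -2 + (2 + 10)/2 = -2 + (1/2)*12 = -2 + 6 = 4)
H = 16 (H = 4**2 = 16)
z + H*277 = -48 + 16*277 = -48 + 4432 = 4384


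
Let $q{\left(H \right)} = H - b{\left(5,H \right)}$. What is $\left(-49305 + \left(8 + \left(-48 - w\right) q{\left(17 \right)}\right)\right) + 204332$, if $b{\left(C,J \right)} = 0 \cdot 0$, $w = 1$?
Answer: $154202$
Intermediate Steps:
$b{\left(C,J \right)} = 0$
$q{\left(H \right)} = H$ ($q{\left(H \right)} = H - 0 = H + 0 = H$)
$\left(-49305 + \left(8 + \left(-48 - w\right) q{\left(17 \right)}\right)\right) + 204332 = \left(-49305 + \left(8 + \left(-48 - 1\right) 17\right)\right) + 204332 = \left(-49305 + \left(8 - 833\right)\right) + 204332 = \left(-49305 - 825\right) + 204332 = -50130 + 204332 = 154202$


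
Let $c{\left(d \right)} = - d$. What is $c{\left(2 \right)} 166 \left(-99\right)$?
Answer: $32868$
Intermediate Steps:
$c{\left(2 \right)} 166 \left(-99\right) = \left(-1\right) 2 \cdot 166 \left(-99\right) = \left(-2\right) 166 \left(-99\right) = \left(-332\right) \left(-99\right) = 32868$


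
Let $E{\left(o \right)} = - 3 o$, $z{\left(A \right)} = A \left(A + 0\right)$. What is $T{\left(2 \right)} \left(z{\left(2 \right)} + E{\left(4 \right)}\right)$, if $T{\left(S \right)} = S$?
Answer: $-16$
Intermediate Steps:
$z{\left(A \right)} = A^{2}$ ($z{\left(A \right)} = A A = A^{2}$)
$T{\left(2 \right)} \left(z{\left(2 \right)} + E{\left(4 \right)}\right) = 2 \left(2^{2} - 12\right) = 2 \left(4 - 12\right) = 2 \left(-8\right) = -16$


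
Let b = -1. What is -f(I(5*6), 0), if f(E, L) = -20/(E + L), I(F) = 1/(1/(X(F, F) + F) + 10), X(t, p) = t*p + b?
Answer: 185820/929 ≈ 200.02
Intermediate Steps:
X(t, p) = -1 + p*t (X(t, p) = t*p - 1 = p*t - 1 = -1 + p*t)
I(F) = 1/(10 + 1/(-1 + F + F²)) (I(F) = 1/(1/((-1 + F*F) + F) + 10) = 1/(1/((-1 + F²) + F) + 10) = 1/(1/(-1 + F + F²) + 10) = 1/(10 + 1/(-1 + F + F²)))
-f(I(5*6), 0) = -(-20)/((-1 + 5*6 + (5*6)²)/(-9 + 10*(5*6) + 10*(5*6)²) + 0) = -(-20)/((-1 + 30 + 30²)/(-9 + 10*30 + 10*30²) + 0) = -(-20)/((-1 + 30 + 900)/(-9 + 300 + 10*900) + 0) = -(-20)/(929/(-9 + 300 + 9000) + 0) = -(-20)/(929/9291 + 0) = -(-20)/929/9291 = -(-20)*9291/929 = -1*(-185820/929) = 185820/929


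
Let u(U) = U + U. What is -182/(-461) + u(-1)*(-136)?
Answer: 125574/461 ≈ 272.39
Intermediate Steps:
u(U) = 2*U
-182/(-461) + u(-1)*(-136) = -182/(-461) + (2*(-1))*(-136) = -182*(-1/461) - 2*(-136) = 182/461 + 272 = 125574/461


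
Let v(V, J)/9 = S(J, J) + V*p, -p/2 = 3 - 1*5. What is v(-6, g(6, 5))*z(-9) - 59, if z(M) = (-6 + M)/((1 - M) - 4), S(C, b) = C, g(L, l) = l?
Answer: 737/2 ≈ 368.50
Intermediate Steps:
p = 4 (p = -2*(3 - 1*5) = -2*(3 - 5) = -2*(-2) = 4)
z(M) = (-6 + M)/(-3 - M)
v(V, J) = 9*J + 36*V (v(V, J) = 9*(J + V*4) = 9*(J + 4*V) = 9*J + 36*V)
v(-6, g(6, 5))*z(-9) - 59 = (9*5 + 36*(-6))*((6 - 1*(-9))/(3 - 9)) - 59 = (45 - 216)*((6 + 9)/(-6)) - 59 = -(-57)*15/2 - 59 = -171*(-5/2) - 59 = 855/2 - 59 = 737/2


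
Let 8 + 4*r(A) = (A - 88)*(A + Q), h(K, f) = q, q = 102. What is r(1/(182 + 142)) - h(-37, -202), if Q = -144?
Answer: 1286510689/419904 ≈ 3063.8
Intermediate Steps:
h(K, f) = 102
r(A) = -2 + (-144 + A)*(-88 + A)/4 (r(A) = -2 + ((A - 88)*(A - 144))/4 = -2 + ((-88 + A)*(-144 + A))/4 = -2 + ((-144 + A)*(-88 + A))/4 = -2 + (-144 + A)*(-88 + A)/4)
r(1/(182 + 142)) - h(-37, -202) = (3166 - 58/(182 + 142) + (1/(182 + 142))**2/4) - 1*102 = (3166 - 58/324 + (1/324)**2/4) - 102 = (3166 - 58*1/324 + (1/324)**2/4) - 102 = (3166 - 29/162 + (1/4)*(1/104976)) - 102 = (3166 - 29/162 + 1/419904) - 102 = 1329340897/419904 - 102 = 1286510689/419904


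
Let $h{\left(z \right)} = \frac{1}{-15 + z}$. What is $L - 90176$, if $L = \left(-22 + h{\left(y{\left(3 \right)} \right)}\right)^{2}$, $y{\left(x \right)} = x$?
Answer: $- \frac{12915119}{144} \approx -89688.0$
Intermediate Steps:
$L = \frac{70225}{144}$ ($L = \left(-22 + \frac{1}{-15 + 3}\right)^{2} = \left(-22 + \frac{1}{-12}\right)^{2} = \left(-22 - \frac{1}{12}\right)^{2} = \left(- \frac{265}{12}\right)^{2} = \frac{70225}{144} \approx 487.67$)
$L - 90176 = \frac{70225}{144} - 90176 = - \frac{12915119}{144}$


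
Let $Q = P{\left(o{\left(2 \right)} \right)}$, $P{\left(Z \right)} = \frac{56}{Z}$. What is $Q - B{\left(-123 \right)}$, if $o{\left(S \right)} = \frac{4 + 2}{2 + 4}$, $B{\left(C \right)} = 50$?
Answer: $6$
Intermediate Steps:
$o{\left(S \right)} = 1$ ($o{\left(S \right)} = \frac{6}{6} = 6 \cdot \frac{1}{6} = 1$)
$Q = 56$ ($Q = \frac{56}{1} = 56 \cdot 1 = 56$)
$Q - B{\left(-123 \right)} = 56 - 50 = 6$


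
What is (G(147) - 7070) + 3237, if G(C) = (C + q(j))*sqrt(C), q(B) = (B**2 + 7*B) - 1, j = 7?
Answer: -3833 + 1708*sqrt(3) ≈ -874.66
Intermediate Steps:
q(B) = -1 + B**2 + 7*B
G(C) = sqrt(C)*(97 + C) (G(C) = (C + (-1 + 7**2 + 7*7))*sqrt(C) = (C + (-1 + 49 + 49))*sqrt(C) = (C + 97)*sqrt(C) = (97 + C)*sqrt(C) = sqrt(C)*(97 + C))
(G(147) - 7070) + 3237 = (sqrt(147)*(97 + 147) - 7070) + 3237 = ((7*sqrt(3))*244 - 7070) + 3237 = (1708*sqrt(3) - 7070) + 3237 = (-7070 + 1708*sqrt(3)) + 3237 = -3833 + 1708*sqrt(3)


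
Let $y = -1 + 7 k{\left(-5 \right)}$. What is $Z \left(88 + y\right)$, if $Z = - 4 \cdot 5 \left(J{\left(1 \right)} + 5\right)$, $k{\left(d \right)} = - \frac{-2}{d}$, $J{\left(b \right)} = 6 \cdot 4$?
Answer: $-48836$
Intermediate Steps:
$J{\left(b \right)} = 24$
$k{\left(d \right)} = \frac{2}{d}$
$Z = -580$ ($Z = - 4 \cdot 5 \left(24 + 5\right) = - 4 \cdot 5 \cdot 29 = \left(-4\right) 145 = -580$)
$y = - \frac{19}{5}$ ($y = -1 + 7 \frac{2}{-5} = -1 + 7 \cdot 2 \left(- \frac{1}{5}\right) = -1 + 7 \left(- \frac{2}{5}\right) = -1 - \frac{14}{5} = - \frac{19}{5} \approx -3.8$)
$Z \left(88 + y\right) = - 580 \left(88 - \frac{19}{5}\right) = \left(-580\right) \frac{421}{5} = -48836$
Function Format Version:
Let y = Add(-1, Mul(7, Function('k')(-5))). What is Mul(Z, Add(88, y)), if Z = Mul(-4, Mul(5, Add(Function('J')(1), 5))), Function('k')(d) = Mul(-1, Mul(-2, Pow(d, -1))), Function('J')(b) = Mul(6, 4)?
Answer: -48836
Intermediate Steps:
Function('J')(b) = 24
Function('k')(d) = Mul(2, Pow(d, -1))
Z = -580 (Z = Mul(-4, Mul(5, Add(24, 5))) = Mul(-4, Mul(5, 29)) = Mul(-4, 145) = -580)
y = Rational(-19, 5) (y = Add(-1, Mul(7, Mul(2, Pow(-5, -1)))) = Add(-1, Mul(7, Mul(2, Rational(-1, 5)))) = Add(-1, Mul(7, Rational(-2, 5))) = Add(-1, Rational(-14, 5)) = Rational(-19, 5) ≈ -3.8000)
Mul(Z, Add(88, y)) = Mul(-580, Add(88, Rational(-19, 5))) = Mul(-580, Rational(421, 5)) = -48836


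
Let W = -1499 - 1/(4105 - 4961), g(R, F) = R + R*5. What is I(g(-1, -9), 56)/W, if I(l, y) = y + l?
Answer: -42800/1283143 ≈ -0.033356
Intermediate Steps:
g(R, F) = 6*R (g(R, F) = R + 5*R = 6*R)
I(l, y) = l + y
W = -1283143/856 (W = -1499 - 1/(-856) = -1499 - 1*(-1/856) = -1499 + 1/856 = -1283143/856 ≈ -1499.0)
I(g(-1, -9), 56)/W = (6*(-1) + 56)/(-1283143/856) = (-6 + 56)*(-856/1283143) = 50*(-856/1283143) = -42800/1283143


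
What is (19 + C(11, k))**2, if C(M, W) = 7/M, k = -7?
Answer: 46656/121 ≈ 385.59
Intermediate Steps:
(19 + C(11, k))**2 = (19 + 7/11)**2 = (216/11)**2 = 46656/121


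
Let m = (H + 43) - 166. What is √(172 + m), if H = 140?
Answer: 3*√21 ≈ 13.748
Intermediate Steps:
m = 17 (m = (140 + 43) - 166 = 183 - 166 = 17)
√(172 + m) = √(172 + 17) = √189 = 3*√21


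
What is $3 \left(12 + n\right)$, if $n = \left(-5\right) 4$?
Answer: $-24$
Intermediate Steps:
$n = -20$
$3 \left(12 + n\right) = 3 \left(12 - 20\right) = 3 \left(-8\right) = -24$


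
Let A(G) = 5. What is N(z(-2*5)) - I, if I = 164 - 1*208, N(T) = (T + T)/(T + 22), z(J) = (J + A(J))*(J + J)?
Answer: 2784/61 ≈ 45.639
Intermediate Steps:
z(J) = 2*J*(5 + J) (z(J) = (J + 5)*(J + J) = (5 + J)*(2*J) = 2*J*(5 + J))
N(T) = 2*T/(22 + T) (N(T) = (2*T)/(22 + T) = 2*T/(22 + T))
I = -44 (I = 164 - 208 = -44)
N(z(-2*5)) - I = 2*(2*(-2*5)*(5 - 2*5))/(22 + 2*(-2*5)*(5 - 2*5)) - 1*(-44) = 2*(2*(-10)*(5 - 10))/(22 + 2*(-10)*(5 - 10)) + 44 = 2*(2*(-10)*(-5))/(22 + 2*(-10)*(-5)) + 44 = 2*100/(22 + 100) + 44 = 2*100/122 + 44 = 2*100*(1/122) + 44 = 100/61 + 44 = 2784/61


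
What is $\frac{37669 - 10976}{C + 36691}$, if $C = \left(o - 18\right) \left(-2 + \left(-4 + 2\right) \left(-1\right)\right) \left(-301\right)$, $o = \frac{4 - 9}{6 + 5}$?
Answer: $\frac{26693}{36691} \approx 0.72751$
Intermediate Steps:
$o = - \frac{5}{11} \approx -0.45455$
$C = 0$ ($C = \left(- \frac{5}{11} - 18\right) \left(-2 + \left(-4 + 2\right) \left(-1\right)\right) \left(-301\right) = - \frac{203 \left(-2 - -2\right)}{11} \left(-301\right) = - \frac{203 \left(-2 + 2\right)}{11} \left(-301\right) = \left(- \frac{203}{11}\right) 0 \left(-301\right) = 0 \left(-301\right) = 0$)
$\frac{37669 - 10976}{C + 36691} = \frac{37669 - 10976}{0 + 36691} = \frac{26693}{36691}$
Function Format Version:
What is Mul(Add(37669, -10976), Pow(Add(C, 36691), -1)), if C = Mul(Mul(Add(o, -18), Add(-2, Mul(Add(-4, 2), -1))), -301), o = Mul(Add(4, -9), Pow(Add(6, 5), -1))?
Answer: Rational(26693, 36691) ≈ 0.72751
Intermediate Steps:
o = Rational(-5, 11) (o = Mul(-5, Pow(11, -1)) = Mul(-5, Rational(1, 11)) = Rational(-5, 11) ≈ -0.45455)
C = 0 (C = Mul(Mul(Add(Rational(-5, 11), -18), Add(-2, Mul(Add(-4, 2), -1))), -301) = Mul(Mul(Rational(-203, 11), Add(-2, Mul(-2, -1))), -301) = Mul(Mul(Rational(-203, 11), Add(-2, 2)), -301) = Mul(Mul(Rational(-203, 11), 0), -301) = Mul(0, -301) = 0)
Mul(Add(37669, -10976), Pow(Add(C, 36691), -1)) = Mul(Add(37669, -10976), Pow(Add(0, 36691), -1)) = Mul(26693, Pow(36691, -1)) = Mul(26693, Rational(1, 36691)) = Rational(26693, 36691)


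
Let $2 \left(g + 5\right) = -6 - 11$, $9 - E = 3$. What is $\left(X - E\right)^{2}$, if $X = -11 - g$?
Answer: $\frac{49}{4} \approx 12.25$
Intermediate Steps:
$E = 6$ ($E = 9 - 3 = 6$)
$g = - \frac{27}{2}$ ($g = -5 + \frac{-6 - 11}{2} = -5 + \frac{1}{2} \left(-17\right) = -5 - \frac{17}{2} = - \frac{27}{2} \approx -13.5$)
$X = \frac{5}{2}$ ($X = -11 - - \frac{27}{2} = -11 + \frac{27}{2} = \frac{5}{2} \approx 2.5$)
$\left(X - E\right)^{2} = \left(\frac{5}{2} - 6\right)^{2} = \left(- \frac{7}{2}\right)^{2} = \frac{49}{4}$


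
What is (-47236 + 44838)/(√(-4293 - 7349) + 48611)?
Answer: -116569178/2363040963 + 2398*I*√11642/2363040963 ≈ -0.04933 + 0.00010949*I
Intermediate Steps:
(-47236 + 44838)/(√(-4293 - 7349) + 48611) = -2398/(√(-11642) + 48611) = -2398/(I*√11642 + 48611) = -2398/(48611 + I*√11642)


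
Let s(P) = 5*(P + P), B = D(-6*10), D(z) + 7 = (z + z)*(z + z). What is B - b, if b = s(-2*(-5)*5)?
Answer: 13893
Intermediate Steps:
D(z) = -7 + 4*z² (D(z) = -7 + (z + z)*(z + z) = -7 + (2*z)*(2*z) = -7 + 4*z²)
B = 14393 (B = -7 + 4*(-6*10)² = -7 + 4*(-60)² = -7 + 4*3600 = -7 + 14400 = 14393)
s(P) = 10*P (s(P) = 5*(2*P) = 10*P)
b = 500 (b = 10*(-2*(-5)*5) = 10*(10*5) = 10*50 = 500)
B - b = 14393 - 1*500 = 14393 - 500 = 13893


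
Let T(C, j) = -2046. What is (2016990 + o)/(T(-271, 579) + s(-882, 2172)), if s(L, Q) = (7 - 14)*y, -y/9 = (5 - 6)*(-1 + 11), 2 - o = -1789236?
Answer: -951557/669 ≈ -1422.4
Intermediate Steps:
o = 1789238 (o = 2 - 1*(-1789236) = 2 + 1789236 = 1789238)
y = 90 (y = -9*(5 - 6)*(-1 + 11) = -(-9)*10 = -9*(-10) = 90)
s(L, Q) = -630 (s(L, Q) = (7 - 14)*90 = -7*90 = -630)
(2016990 + o)/(T(-271, 579) + s(-882, 2172)) = (2016990 + 1789238)/(-2046 - 630) = 3806228/(-2676) = 3806228*(-1/2676) = -951557/669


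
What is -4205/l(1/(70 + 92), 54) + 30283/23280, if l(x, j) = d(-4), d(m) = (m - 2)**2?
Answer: -8066851/69840 ≈ -115.50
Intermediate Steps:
d(m) = (-2 + m)**2
l(x, j) = 36 (l(x, j) = (-2 - 4)**2 = (-6)**2 = 36)
-4205/l(1/(70 + 92), 54) + 30283/23280 = -4205/36 + 30283/23280 = -8066851/69840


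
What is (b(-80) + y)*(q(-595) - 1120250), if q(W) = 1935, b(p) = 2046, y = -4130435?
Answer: 4616839344535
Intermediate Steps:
(b(-80) + y)*(q(-595) - 1120250) = (2046 - 4130435)*(1935 - 1120250) = -4128389*(-1118315) = 4616839344535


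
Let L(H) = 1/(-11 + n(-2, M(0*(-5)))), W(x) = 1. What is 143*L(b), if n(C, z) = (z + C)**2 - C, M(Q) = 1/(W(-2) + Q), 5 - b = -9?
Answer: -143/8 ≈ -17.875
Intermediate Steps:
b = 14 (b = 5 - 1*(-9) = 5 + 9 = 14)
M(Q) = 1/(1 + Q)
n(C, z) = (C + z)**2 - C
L(H) = -1/8 (L(H) = 1/(-11 + ((-2 + 1/(1 + 0*(-5)))**2 - 1*(-2))) = 1/(-11 + ((-2 + 1/(1 + 0))**2 + 2)) = 1/(-11 + ((-2 + 1/1)**2 + 2)) = 1/(-11 + ((-2 + 1)**2 + 2)) = 1/(-11 + ((-1)**2 + 2)) = 1/(-11 + (1 + 2)) = 1/(-11 + 3) = 1/(-8) = -1/8)
143*L(b) = 143*(-1/8) = -143/8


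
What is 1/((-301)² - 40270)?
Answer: 1/50331 ≈ 1.9868e-5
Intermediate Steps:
1/((-301)² - 40270) = 1/(90601 - 40270) = 1/50331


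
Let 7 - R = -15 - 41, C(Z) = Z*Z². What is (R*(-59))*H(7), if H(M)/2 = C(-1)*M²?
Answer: 364266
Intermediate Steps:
C(Z) = Z³
R = 63 (R = 7 - (-15 - 41) = 7 - 1*(-56) = 7 + 56 = 63)
H(M) = -2*M² (H(M) = 2*((-1)³*M²) = 2*(-M²) = -2*M²)
(R*(-59))*H(7) = (63*(-59))*(-2*7²) = -(-7434)*49 = -3717*(-98) = 364266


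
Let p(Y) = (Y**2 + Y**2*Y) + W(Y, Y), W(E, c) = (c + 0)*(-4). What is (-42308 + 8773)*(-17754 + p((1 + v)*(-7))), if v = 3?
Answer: 1301493350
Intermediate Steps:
W(E, c) = -4*c (W(E, c) = c*(-4) = -4*c)
p(Y) = Y**2 + Y**3 - 4*Y (p(Y) = (Y**2 + Y**2*Y) - 4*Y = (Y**2 + Y**3) - 4*Y = Y**2 + Y**3 - 4*Y)
(-42308 + 8773)*(-17754 + p((1 + v)*(-7))) = (-42308 + 8773)*(-17754 + ((1 + 3)*(-7))*(-4 + (1 + 3)*(-7) + ((1 + 3)*(-7))**2)) = -33535*(-17754 + (4*(-7))*(-4 + 4*(-7) + (4*(-7))**2)) = -33535*(-17754 - 28*(-4 - 28 + (-28)**2)) = -33535*(-17754 - 28*(-4 - 28 + 784)) = -33535*(-17754 - 28*752) = -33535*(-17754 - 21056) = -33535*(-38810) = 1301493350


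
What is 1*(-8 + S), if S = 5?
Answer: -3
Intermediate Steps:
1*(-8 + S) = 1*(-8 + 5) = 1*(-3) = -3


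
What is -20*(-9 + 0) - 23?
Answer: 157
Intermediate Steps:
-20*(-9 + 0) - 23 = -20*(-9) - 23 = 180 - 23 = 157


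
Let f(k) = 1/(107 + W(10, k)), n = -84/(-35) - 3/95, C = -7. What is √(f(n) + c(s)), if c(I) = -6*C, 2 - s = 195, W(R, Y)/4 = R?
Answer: 5*√741/21 ≈ 6.4813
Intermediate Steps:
W(R, Y) = 4*R
n = 45/19 (n = -84*(-1/35) - 3*1/95 = 12/5 - 3/95 = 45/19 ≈ 2.3684)
f(k) = 1/147 (f(k) = 1/(107 + 4*10) = 1/(107 + 40) = 1/147)
s = -193 (s = 2 - 1*195 = 2 - 195 = -193)
c(I) = 42 (c(I) = -6*(-7) = 42)
√(f(n) + c(s)) = √(1/147 + 42) = √(6175/147) = 5*√741/21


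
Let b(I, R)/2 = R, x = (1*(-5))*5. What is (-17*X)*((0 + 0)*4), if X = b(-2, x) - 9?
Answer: 0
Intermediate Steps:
x = -25 (x = -5*5 = -25)
b(I, R) = 2*R
X = -59 (X = 2*(-25) - 9 = -50 - 9 = -59)
(-17*X)*((0 + 0)*4) = (-17*(-59))*((0 + 0)*4) = 1003*(0*4) = 1003*0 = 0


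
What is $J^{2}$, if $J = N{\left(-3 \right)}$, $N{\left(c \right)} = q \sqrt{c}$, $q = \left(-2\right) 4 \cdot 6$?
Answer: $-6912$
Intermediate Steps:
$q = -48$ ($q = \left(-8\right) 6 = -48$)
$N{\left(c \right)} = - 48 \sqrt{c}$
$J = - 48 i \sqrt{3}$ ($J = - 48 \sqrt{-3} = - 48 i \sqrt{3} \approx - 83.138 i$)
$J^{2} = \left(- 48 i \sqrt{3}\right)^{2} = -6912$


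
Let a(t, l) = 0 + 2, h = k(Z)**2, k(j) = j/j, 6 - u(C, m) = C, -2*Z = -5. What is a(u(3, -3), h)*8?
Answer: 16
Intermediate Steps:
Z = 5/2 (Z = -1/2*(-5) = 5/2 ≈ 2.5000)
u(C, m) = 6 - C
k(j) = 1
h = 1 (h = 1**2 = 1)
a(t, l) = 2
a(u(3, -3), h)*8 = 2*8 = 16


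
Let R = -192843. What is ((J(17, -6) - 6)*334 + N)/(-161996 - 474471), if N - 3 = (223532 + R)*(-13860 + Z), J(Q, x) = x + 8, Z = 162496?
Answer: -4561488871/636467 ≈ -7166.9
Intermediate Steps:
J(Q, x) = 8 + x
N = 4561490207 (N = 3 + (223532 - 192843)*(-13860 + 162496) = 3 + 30689*148636 = 3 + 4561490204 = 4561490207)
((J(17, -6) - 6)*334 + N)/(-161996 - 474471) = (((8 - 6) - 6)*334 + 4561490207)/(-161996 - 474471) = ((2 - 6)*334 + 4561490207)/(-636467) = (-4*334 + 4561490207)*(-1/636467) = (-1336 + 4561490207)*(-1/636467) = 4561488871*(-1/636467) = -4561488871/636467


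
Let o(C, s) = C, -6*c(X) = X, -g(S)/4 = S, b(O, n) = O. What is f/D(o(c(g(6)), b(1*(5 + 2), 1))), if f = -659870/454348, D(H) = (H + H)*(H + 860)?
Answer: -329935/1570226688 ≈ -0.00021012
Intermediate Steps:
g(S) = -4*S
c(X) = -X/6
D(H) = 2*H*(860 + H) (D(H) = (2*H)*(860 + H) = 2*H*(860 + H))
f = -329935/227174 (f = -659870*1/454348 = -329935/227174 ≈ -1.4523)
f/D(o(c(g(6)), b(1*(5 + 2), 1))) = -329935*1/(8*(860 - (-2)*6/3))/227174 = -329935*1/(8*(860 - ⅙*(-24)))/227174 = -329935*1/(8*(860 + 4))/227174 = -329935/(227174*(2*4*864)) = -329935/227174/6912 = -329935/227174*1/6912 = -329935/1570226688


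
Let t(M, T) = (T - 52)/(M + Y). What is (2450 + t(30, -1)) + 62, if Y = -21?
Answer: 22555/9 ≈ 2506.1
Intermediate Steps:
t(M, T) = (-52 + T)/(-21 + M) (t(M, T) = (T - 52)/(M - 21) = (-52 + T)/(-21 + M))
(2450 + t(30, -1)) + 62 = (2450 + (-52 - 1)/(-21 + 30)) + 62 = (2450 - 53/9) + 62 = 21997/9 + 62 = 22555/9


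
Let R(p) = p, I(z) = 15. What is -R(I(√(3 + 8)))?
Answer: -15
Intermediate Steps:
-R(I(√(3 + 8))) = -1*15 = -15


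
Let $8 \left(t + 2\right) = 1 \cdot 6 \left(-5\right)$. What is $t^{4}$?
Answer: $\frac{279841}{256} \approx 1093.1$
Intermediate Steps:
$t = - \frac{23}{4}$ ($t = -2 + \frac{1 \cdot 6 \left(-5\right)}{8} = -2 + \frac{1 \left(-30\right)}{8} = -2 + \frac{1}{8} \left(-30\right) = -2 - \frac{15}{4} = - \frac{23}{4} \approx -5.75$)
$t^{4} = \left(- \frac{23}{4}\right)^{4} = \frac{279841}{256}$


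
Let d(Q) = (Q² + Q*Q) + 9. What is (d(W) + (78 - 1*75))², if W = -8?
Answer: 19600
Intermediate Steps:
d(Q) = 9 + 2*Q² (d(Q) = (Q² + Q²) + 9 = 2*Q² + 9 = 9 + 2*Q²)
(d(W) + (78 - 1*75))² = ((9 + 2*(-8)²) + (78 - 1*75))² = ((9 + 2*64) + (78 - 75))² = ((9 + 128) + 3)² = (137 + 3)² = 140² = 19600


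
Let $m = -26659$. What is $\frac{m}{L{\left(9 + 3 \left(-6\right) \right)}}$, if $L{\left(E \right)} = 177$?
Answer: $- \frac{26659}{177} \approx -150.62$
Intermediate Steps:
$\frac{m}{L{\left(9 + 3 \left(-6\right) \right)}} = - \frac{26659}{177}$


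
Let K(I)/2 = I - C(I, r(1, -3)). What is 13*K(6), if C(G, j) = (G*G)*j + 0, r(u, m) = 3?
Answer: -2652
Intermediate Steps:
C(G, j) = j*G**2 (C(G, j) = G**2*j + 0 = j*G**2 + 0 = j*G**2)
K(I) = -6*I**2 + 2*I (K(I) = 2*(I - 3*I**2) = -6*I**2 + 2*I)
13*K(6) = 13*(2*6*(1 - 3*6)) = 13*(2*6*(1 - 18)) = 13*(2*6*(-17)) = 13*(-204) = -2652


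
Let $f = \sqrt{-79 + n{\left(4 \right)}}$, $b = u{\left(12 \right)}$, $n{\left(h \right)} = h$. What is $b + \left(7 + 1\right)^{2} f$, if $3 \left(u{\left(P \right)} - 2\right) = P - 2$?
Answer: $\frac{16}{3} + 320 i \sqrt{3} \approx 5.3333 + 554.26 i$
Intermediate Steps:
$u{\left(P \right)} = \frac{4}{3} + \frac{P}{3}$ ($u{\left(P \right)} = 2 + \frac{P - 2}{3} = 2 + \frac{-2 + P}{3} = 2 + \left(- \frac{2}{3} + \frac{P}{3}\right) = \frac{4}{3} + \frac{P}{3}$)
$b = \frac{16}{3}$ ($b = \frac{4}{3} + \frac{1}{3} \cdot 12 = \frac{4}{3} + 4 = \frac{16}{3} \approx 5.3333$)
$f = 5 i \sqrt{3}$ ($f = \sqrt{-79 + 4} = \sqrt{-75} = 5 i \sqrt{3} \approx 8.6602 i$)
$b + \left(7 + 1\right)^{2} f = \frac{16}{3} + \left(7 + 1\right)^{2} \cdot 5 i \sqrt{3} = \frac{16}{3} + 8^{2} \cdot 5 i \sqrt{3} = \frac{16}{3} + 64 \cdot 5 i \sqrt{3} = \frac{16}{3} + 320 i \sqrt{3}$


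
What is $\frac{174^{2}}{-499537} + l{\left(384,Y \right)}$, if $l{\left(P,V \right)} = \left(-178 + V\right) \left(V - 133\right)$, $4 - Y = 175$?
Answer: $\frac{52998847276}{499537} \approx 1.061 \cdot 10^{5}$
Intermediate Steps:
$Y = -171$ ($Y = 4 - 175 = -171$)
$l{\left(P,V \right)} = \left(-178 + V\right) \left(-133 + V\right)$
$\frac{174^{2}}{-499537} + l{\left(384,Y \right)} = \frac{174^{2}}{-499537} + \left(23674 + \left(-171\right)^{2} - -53181\right) = 30276 \left(- \frac{1}{499537}\right) + \left(23674 + 29241 + 53181\right) = - \frac{30276}{499537} + 106096 = \frac{52998847276}{499537}$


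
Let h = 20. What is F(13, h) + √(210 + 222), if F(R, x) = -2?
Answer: -2 + 12*√3 ≈ 18.785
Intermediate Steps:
F(13, h) + √(210 + 222) = -2 + √(210 + 222) = -2 + √432 = -2 + 12*√3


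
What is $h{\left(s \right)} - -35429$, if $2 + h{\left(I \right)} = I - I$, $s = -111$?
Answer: $35427$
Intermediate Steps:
$h{\left(I \right)} = -2$ ($h{\left(I \right)} = -2 + \left(I - I\right) = -2 + 0 = -2$)
$h{\left(s \right)} - -35429 = -2 - -35429 = -2 + 35429 = 35427$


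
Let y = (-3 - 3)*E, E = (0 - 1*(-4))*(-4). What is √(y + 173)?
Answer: √269 ≈ 16.401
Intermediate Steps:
E = -16 (E = (0 + 4)*(-4) = 4*(-4) = -16)
y = 96 (y = (-3 - 3)*(-16) = -6*(-16) = 96)
√(y + 173) = √(96 + 173) = √269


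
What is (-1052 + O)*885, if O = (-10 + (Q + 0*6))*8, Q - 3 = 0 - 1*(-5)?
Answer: -945180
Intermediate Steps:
Q = 8 (Q = 3 + (0 - 1*(-5)) = 3 + (0 + 5) = 3 + 5 = 8)
O = -16 (O = (-10 + (8 + 0*6))*8 = (-10 + (8 + 0))*8 = (-10 + 8)*8 = -2*8 = -16)
(-1052 + O)*885 = (-1052 - 16)*885 = -1068*885 = -945180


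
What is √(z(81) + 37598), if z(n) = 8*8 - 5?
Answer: √37657 ≈ 194.05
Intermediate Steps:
z(n) = 59 (z(n) = 64 - 5 = 59)
√(z(81) + 37598) = √(59 + 37598) = √37657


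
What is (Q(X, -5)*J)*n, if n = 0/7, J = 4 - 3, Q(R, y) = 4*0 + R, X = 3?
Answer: 0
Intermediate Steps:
Q(R, y) = R (Q(R, y) = 0 + R = R)
J = 1
n = 0 (n = 0*(⅐) = 0)
(Q(X, -5)*J)*n = (3*1)*0 = 3*0 = 0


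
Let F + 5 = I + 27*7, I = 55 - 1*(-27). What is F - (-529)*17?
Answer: 9259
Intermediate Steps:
I = 82 (I = 55 + 27 = 82)
F = 266 (F = -5 + (82 + 27*7) = -5 + (82 + 189) = -5 + 271 = 266)
F - (-529)*17 = 266 - (-529)*17 = 266 - 1*(-8993) = 266 + 8993 = 9259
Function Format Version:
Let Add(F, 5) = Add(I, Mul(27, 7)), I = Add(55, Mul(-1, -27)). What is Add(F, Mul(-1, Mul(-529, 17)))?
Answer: 9259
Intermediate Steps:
I = 82 (I = Add(55, 27) = 82)
F = 266 (F = Add(-5, Add(82, Mul(27, 7))) = Add(-5, Add(82, 189)) = Add(-5, 271) = 266)
Add(F, Mul(-1, Mul(-529, 17))) = Add(266, Mul(-1, Mul(-529, 17))) = Add(266, Mul(-1, -8993)) = Add(266, 8993) = 9259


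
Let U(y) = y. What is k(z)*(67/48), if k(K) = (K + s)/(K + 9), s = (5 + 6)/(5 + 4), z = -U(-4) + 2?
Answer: 871/1296 ≈ 0.67207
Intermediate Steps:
z = 6 (z = -1*(-4) + 2 = 4 + 2 = 6)
s = 11/9 ≈ 1.2222
k(K) = (11/9 + K)/(9 + K) (k(K) = (K + 11/9)/(K + 9) = (11/9 + K)/(9 + K))
k(z)*(67/48) = ((11/9 + 6)/(9 + 6))*(67/48) = ((65/9)/15)*(67*(1/48)) = ((1/15)*(65/9))*(67/48) = (13/27)*(67/48) = 871/1296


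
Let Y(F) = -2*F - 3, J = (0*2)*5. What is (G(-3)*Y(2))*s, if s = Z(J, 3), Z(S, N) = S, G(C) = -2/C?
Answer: 0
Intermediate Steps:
J = 0 (J = 0*5 = 0)
Y(F) = -3 - 2*F
s = 0
(G(-3)*Y(2))*s = ((-2/(-3))*(-3 - 2*2))*0 = ((-2*(-⅓))*(-3 - 4))*0 = ((⅔)*(-7))*0 = -14/3*0 = 0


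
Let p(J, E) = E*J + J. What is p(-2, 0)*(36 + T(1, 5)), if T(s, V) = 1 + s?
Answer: -76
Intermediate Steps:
p(J, E) = J + E*J
p(-2, 0)*(36 + T(1, 5)) = (-2*(1 + 0))*(36 + (1 + 1)) = (-2*1)*(36 + 2) = -2*38 = -76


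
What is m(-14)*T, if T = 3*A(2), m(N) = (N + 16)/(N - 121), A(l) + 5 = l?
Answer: 2/15 ≈ 0.13333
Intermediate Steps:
A(l) = -5 + l
m(N) = (16 + N)/(-121 + N)
T = -9 (T = 3*(-5 + 2) = 3*(-3) = -9)
m(-14)*T = ((16 - 14)/(-121 - 14))*(-9) = (2/(-135))*(-9) = -1/135*2*(-9) = -2/135*(-9) = 2/15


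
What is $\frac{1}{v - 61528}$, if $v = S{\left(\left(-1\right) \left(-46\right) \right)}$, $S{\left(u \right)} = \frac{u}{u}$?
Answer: $- \frac{1}{61527} \approx -1.6253 \cdot 10^{-5}$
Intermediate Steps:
$S{\left(u \right)} = 1$
$v = 1$
$\frac{1}{v - 61528} = \frac{1}{1 - 61528} = \frac{1}{-61527} = - \frac{1}{61527}$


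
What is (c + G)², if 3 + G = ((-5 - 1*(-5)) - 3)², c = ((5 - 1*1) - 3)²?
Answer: 49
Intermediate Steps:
c = 1 (c = ((5 - 1) - 3)² = (4 - 3)² = 1² = 1)
G = 6 (G = -3 + ((-5 - 1*(-5)) - 3)² = -3 + ((-5 + 5) - 3)² = -3 + (0 - 3)² = -3 + (-3)² = -3 + 9 = 6)
(c + G)² = (1 + 6)² = 7² = 49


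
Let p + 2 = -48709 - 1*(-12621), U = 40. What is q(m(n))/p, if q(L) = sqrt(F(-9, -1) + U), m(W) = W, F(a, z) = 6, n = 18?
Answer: -sqrt(46)/36090 ≈ -0.00018793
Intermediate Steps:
q(L) = sqrt(46) (q(L) = sqrt(6 + 40) = sqrt(46))
p = -36090 (p = -2 + (-48709 - 1*(-12621)) = -2 + (-48709 + 12621) = -2 - 36088 = -36090)
q(m(n))/p = sqrt(46)/(-36090) = sqrt(46)*(-1/36090) = -sqrt(46)/36090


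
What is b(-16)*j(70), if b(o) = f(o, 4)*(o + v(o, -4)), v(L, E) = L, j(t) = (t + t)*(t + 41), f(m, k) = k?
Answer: -1989120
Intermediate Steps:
j(t) = 2*t*(41 + t) (j(t) = (2*t)*(41 + t) = 2*t*(41 + t))
b(o) = 8*o (b(o) = 4*(o + o) = 4*(2*o) = 8*o)
b(-16)*j(70) = (8*(-16))*(2*70*(41 + 70)) = -256*70*111 = -128*15540 = -1989120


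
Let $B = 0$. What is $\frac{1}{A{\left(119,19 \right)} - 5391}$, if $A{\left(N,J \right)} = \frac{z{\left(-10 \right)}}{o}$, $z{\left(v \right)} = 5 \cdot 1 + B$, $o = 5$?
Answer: $- \frac{1}{5390} \approx -0.00018553$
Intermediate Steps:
$z{\left(v \right)} = 5$ ($z{\left(v \right)} = 5 \cdot 1 + 0 = 5 + 0 = 5$)
$A{\left(N,J \right)} = 1$ ($A{\left(N,J \right)} = \frac{5}{5} = 5 \cdot \frac{1}{5} = 1$)
$\frac{1}{A{\left(119,19 \right)} - 5391} = \frac{1}{1 - 5391} = \frac{1}{-5390} = - \frac{1}{5390}$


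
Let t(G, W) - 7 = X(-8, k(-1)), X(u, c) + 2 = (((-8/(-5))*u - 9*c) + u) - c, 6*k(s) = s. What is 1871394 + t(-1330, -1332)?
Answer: 28070698/15 ≈ 1.8714e+6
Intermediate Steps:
k(s) = s/6
X(u, c) = -2 - 10*c + 13*u/5 (X(u, c) = -2 + ((((-8/(-5))*u - 9*c) + u) - c) = -2 + ((((-8*(-⅕))*u - 9*c) + u) - c) = -2 + (((8*u/5 - 9*c) + u) - c) = -2 + (((-9*c + 8*u/5) + u) - c) = -2 + ((-9*c + 13*u/5) - c) = -2 + (-10*c + 13*u/5) = -2 - 10*c + 13*u/5)
t(G, W) = -212/15 (t(G, W) = 7 + (-2 - 5*(-1)/3 + (13/5)*(-8)) = 7 + (-2 - 10*(-⅙) - 104/5) = 7 + (-2 + 5/3 - 104/5) = 7 - 317/15 = -212/15)
1871394 + t(-1330, -1332) = 1871394 - 212/15 = 28070698/15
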